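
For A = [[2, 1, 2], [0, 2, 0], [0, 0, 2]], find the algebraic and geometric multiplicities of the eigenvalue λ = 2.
algebraic multiplicity 3, geometric multiplicity 2

The characteristic polynomial is (x - 2)^3, so the factor x - 2 appears with exponent 3: the algebraic multiplicity is 3.

rank(A - 2I) = 1, so the eigenspace has dimension 3 - 1 = 2: the geometric multiplicity is 2.

Since 2 < 3, A is not diagonalizable.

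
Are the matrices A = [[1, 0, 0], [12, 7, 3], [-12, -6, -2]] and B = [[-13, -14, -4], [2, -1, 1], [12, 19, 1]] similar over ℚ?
No.

trace(A) = 6 but trace(B) = -13. The trace is a similarity invariant, so A and B are not similar.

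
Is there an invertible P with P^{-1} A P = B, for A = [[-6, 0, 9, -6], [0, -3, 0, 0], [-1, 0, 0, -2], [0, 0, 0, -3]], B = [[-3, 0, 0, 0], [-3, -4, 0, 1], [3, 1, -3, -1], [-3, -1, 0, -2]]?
Two matrices over a field are similar if and only if they have the same invariant factors.

Both A and B have characteristic polynomial (x + 3)^4 and minimal polynomial (x + 3)^2. Computing further, both have invariant factors x + 3, x + 3, (x + 3)^2. Hence A and B are similar.

Yes.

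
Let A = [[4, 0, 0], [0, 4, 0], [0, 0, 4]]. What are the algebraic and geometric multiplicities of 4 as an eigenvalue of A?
algebraic multiplicity 3, geometric multiplicity 3

The characteristic polynomial is (x - 4)^3, so the factor x - 4 appears with exponent 3: the algebraic multiplicity is 3.

rank(A - 4I) = 0, so the eigenspace has dimension 3 - 0 = 3: the geometric multiplicity is 3.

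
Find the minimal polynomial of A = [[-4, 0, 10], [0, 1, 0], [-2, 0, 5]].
The characteristic polynomial factors as x(x - 1)^2. The minimal polynomial is ∏(x - λ)^{k_λ} where k_λ is the size of the largest Jordan block at λ.

For λ = 0: rank(A) = 2, and the largest Jordan block has size 1 (the smallest k with rank(A^k) = rank(A^(k+1))).
For λ = 1: rank(A - I) = 1, and the largest Jordan block has size 1 (the smallest k with rank((A - I)^k) = rank((A - I)^(k+1))).

So m_A(x) = x(x - 1).

m_A(x) = x(x - 1)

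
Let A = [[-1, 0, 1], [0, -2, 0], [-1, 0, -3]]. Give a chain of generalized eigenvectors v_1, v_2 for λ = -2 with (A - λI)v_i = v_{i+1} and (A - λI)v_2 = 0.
v_1 = [[2, 0, -1]]^T, v_2 = [[1, 0, -1]]^T

We seek v_1 ∈ ker((A + 2I)^2) \ ker(A + 2I), then set v_{i+1} = (A + 2I) v_i.

One such chain is v_1 = [[2, 0, -1]]^T, v_2 = [[1, 0, -1]]^T. Check: (A + 2I) v_2 = [[0, 0, 0]]^T = 0.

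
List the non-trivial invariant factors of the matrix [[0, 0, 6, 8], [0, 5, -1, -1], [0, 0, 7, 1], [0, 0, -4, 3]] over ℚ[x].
x(x - 5)^3

The Jordan structure of A has elementary divisors x, (x - 5)^3. Arranging the block sizes at each eigenvalue in decreasing order and taking row products gives the invariant factors.

Invariant factors (smallest first, each dividing the next): x(x - 5)^3.

Check: the last factor x(x - 5)^3 is the minimal polynomial, and the product x(x - 5)^3 is the characteristic polynomial.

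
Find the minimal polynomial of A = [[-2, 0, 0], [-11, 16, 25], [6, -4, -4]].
m_A(x) = (x - 6)^2(x + 2)

The characteristic polynomial factors as (x - 6)^2(x + 2). The minimal polynomial is ∏(x - λ)^{k_λ} where k_λ is the size of the largest Jordan block at λ.

For λ = -2: rank(A + 2I) = 2, and the largest Jordan block has size 1 (the smallest k with rank((A + 2I)^k) = rank((A + 2I)^(k+1))).
For λ = 6: rank(A - 6I) = 2, and the largest Jordan block has size 2 (the smallest k with rank((A - 6I)^k) = rank((A - 6I)^(k+1))).

So m_A(x) = (x - 6)^2(x + 2).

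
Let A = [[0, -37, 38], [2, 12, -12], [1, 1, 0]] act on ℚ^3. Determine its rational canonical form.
R = [[0, 0, 64], [1, 0, -48], [0, 1, 12]]

The invariant factors of A (the non-unit diagonal entries of the Smith normal form of xI - A over ℚ[x]) are (x - 4)^3, each dividing the next. The characteristic polynomial is their product, (x - 4)^3.

The rational canonical form is the block-diagonal matrix of companion matrices C(f_i):
R = [[0, 0, 64], [1, 0, -48], [0, 1, 12]].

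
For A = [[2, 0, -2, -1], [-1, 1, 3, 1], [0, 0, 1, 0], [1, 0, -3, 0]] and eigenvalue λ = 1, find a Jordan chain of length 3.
We seek v_1 ∈ ker((A - I)^3) \ ker((A - I)^2), then set v_{i+1} = (A - I) v_i.

One such chain is v_1 = [[0, 2, 1, -2]]^T, v_2 = [[0, 1, 0, -1]]^T, v_3 = [[1, -1, 0, 1]]^T. Check: (A - I) v_3 = [[0, 0, 0, 0]]^T = 0.

v_1 = [[0, 2, 1, -2]]^T, v_2 = [[0, 1, 0, -1]]^T, v_3 = [[1, -1, 0, 1]]^T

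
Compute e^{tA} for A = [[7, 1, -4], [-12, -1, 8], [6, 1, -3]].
e^{tA} = [[(6*t + 1)*e^{t}, t*e^{t}, -4*t*e^{t}], [-12*t*e^{t}, (1 - 2*t)*e^{t}, 8*t*e^{t}], [6*t*e^{t}, t*e^{t}, (1 - 4*t)*e^{t}]]

A has Jordan form J = [[1, 1, 0], [0, 1, 0], [0, 0, 1]] with A = PJP^{-1}, so e^{tA} = P e^{tJ} P^{-1}.

For a Jordan block J_k(λ), e^{tJ_k(λ)} = e^{λt} · (I + tN + t^2 N^2/2! + ... + t^{k-1} N^{k-1}/(k-1)!) where N is the nilpotent superdiagonal part.

Assembling the blocks and conjugating back gives the entries of e^{tA} as shown above.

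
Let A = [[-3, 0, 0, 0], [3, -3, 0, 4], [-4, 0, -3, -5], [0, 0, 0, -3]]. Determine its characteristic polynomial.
xI - A = [[x + 3, 0, 0, 0], [-3, x + 3, 0, -4], [4, 0, x + 3, 5], [0, 0, 0, x + 3]].

Expanding det(xI - A) along the first row:
det(xI - A) = + (x + 3)·det([[x + 3, 0, -4], [0, x + 3, 5], [0, 0, x + 3]]) - (0)·det([[-3, 0, -4], [4, x + 3, 5], [0, 0, x + 3]]) + (0)·det([[-3, x + 3, -4], [4, 0, 5], [0, 0, x + 3]]) - (0)·det([[-3, x + 3, 0], [4, 0, x + 3], [0, 0, 0]]).

Evaluating gives χ_A(x) = x^4 + 12x^3 + 54x^2 + 108x + 81 = (x + 3)^4.

χ_A(x) = (x + 3)^4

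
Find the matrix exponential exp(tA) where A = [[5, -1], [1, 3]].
e^{tA} = [[(t + 1)*e^{4*t}, -t*e^{4*t}], [t*e^{4*t}, (1 - t)*e^{4*t}]]

A has Jordan form J = [[4, 1], [0, 4]] with A = PJP^{-1}, so e^{tA} = P e^{tJ} P^{-1}.

For a Jordan block J_k(λ), e^{tJ_k(λ)} = e^{λt} · (I + tN + t^2 N^2/2! + ... + t^{k-1} N^{k-1}/(k-1)!) where N is the nilpotent superdiagonal part.

Assembling the blocks and conjugating back gives the entries of e^{tA} as shown above.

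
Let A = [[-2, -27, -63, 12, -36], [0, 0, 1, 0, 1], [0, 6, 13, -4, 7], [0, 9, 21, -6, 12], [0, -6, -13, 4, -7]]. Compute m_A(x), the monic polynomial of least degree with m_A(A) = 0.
The characteristic polynomial factors as x^4(x + 2). The minimal polynomial is ∏(x - λ)^{k_λ} where k_λ is the size of the largest Jordan block at λ.

For λ = -2: rank(A + 2I) = 4, and the largest Jordan block has size 1 (the smallest k with rank((A + 2I)^k) = rank((A + 2I)^(k+1))).
For λ = 0: rank(A) = 3, and the largest Jordan block has size 2 (the smallest k with rank(A^k) = rank(A^(k+1))).

So m_A(x) = x^2(x + 2).

m_A(x) = x^2(x + 2)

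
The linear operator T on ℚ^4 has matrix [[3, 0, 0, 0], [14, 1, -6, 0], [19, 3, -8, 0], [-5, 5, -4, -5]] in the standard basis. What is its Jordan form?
J = [[-5, 1, 0, 0], [0, -5, 0, 0], [0, 0, -2, 0], [0, 0, 0, 3]]

The characteristic polynomial is det(xI - A) = (x - 3)(x + 2)(x + 5)^2, so the eigenvalues are -5 (algebraic multiplicity 2), -2 (algebraic multiplicity 1), 3 (algebraic multiplicity 1).

For λ = -5: rank(A + 5I) = 3, rank((A + 5I)^2) = 2. The eigenspace has dimension 4 - 3 = 1, so there is 1 Jordan block; the rank sequence gives block sizes [2].

For λ = -2: algebraic multiplicity 1 gives one 1×1 block.

For λ = 3: algebraic multiplicity 1 gives one 1×1 block.

Assembling the blocks gives the Jordan form J above.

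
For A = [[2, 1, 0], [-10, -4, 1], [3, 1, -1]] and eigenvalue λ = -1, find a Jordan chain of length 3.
v_1 = [[-1, 3, 0]]^T, v_2 = [[0, 1, 0]]^T, v_3 = [[1, -3, 1]]^T

We seek v_1 ∈ ker((A + I)^3) \ ker((A + I)^2), then set v_{i+1} = (A + I) v_i.

One such chain is v_1 = [[-1, 3, 0]]^T, v_2 = [[0, 1, 0]]^T, v_3 = [[1, -3, 1]]^T. Check: (A + I) v_3 = [[0, 0, 0]]^T = 0.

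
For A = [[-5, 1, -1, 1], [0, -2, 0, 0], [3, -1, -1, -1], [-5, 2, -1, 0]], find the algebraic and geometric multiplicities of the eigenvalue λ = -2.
The characteristic polynomial is (x + 2)^4, so the factor x + 2 appears with exponent 4: the algebraic multiplicity is 4.

rank(A + 2I) = 2, so the eigenspace has dimension 4 - 2 = 2: the geometric multiplicity is 2.

Since 2 < 4, A is not diagonalizable.

algebraic multiplicity 4, geometric multiplicity 2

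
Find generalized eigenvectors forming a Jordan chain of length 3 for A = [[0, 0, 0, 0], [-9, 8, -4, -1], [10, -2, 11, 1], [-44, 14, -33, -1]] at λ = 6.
We seek v_1 ∈ ker((A - 6I)^3) \ ker((A - 6I)^2), then set v_{i+1} = (A - 6I) v_i.

One such chain is v_1 = [[0, 2, 2, -5]]^T, v_2 = [[0, 1, 1, -3]]^T, v_3 = [[0, 1, 0, 2]]^T. Check: (A - 6I) v_3 = [[0, 0, 0, 0]]^T = 0.

v_1 = [[0, 2, 2, -5]]^T, v_2 = [[0, 1, 1, -3]]^T, v_3 = [[0, 1, 0, 2]]^T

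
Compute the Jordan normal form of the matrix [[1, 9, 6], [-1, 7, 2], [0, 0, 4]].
J = [[4, 1, 0], [0, 4, 0], [0, 0, 4]]

The characteristic polynomial is det(xI - A) = (x - 4)^3, so the eigenvalues are 4 (algebraic multiplicity 3).

For λ = 4: rank(A - 4I) = 1, rank((A - 4I)^2) = 0. The eigenspace has dimension 3 - 1 = 2, so there are 2 Jordan blocks; the rank sequence gives block sizes [2, 1].

Assembling the blocks gives the Jordan form J above.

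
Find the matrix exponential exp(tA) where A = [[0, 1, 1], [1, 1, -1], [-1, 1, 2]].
A has Jordan form J = [[1, 1, 0], [0, 1, 1], [0, 0, 1]] with A = PJP^{-1}, so e^{tA} = P e^{tJ} P^{-1}.

For a Jordan block J_k(λ), e^{tJ_k(λ)} = e^{λt} · (I + tN + t^2 N^2/2! + ... + t^{k-1} N^{k-1}/(k-1)!) where N is the nilpotent superdiagonal part.

Assembling the blocks and conjugating back gives the entries of e^{tA} as shown above.

e^{tA} = [[(t^2/2 - t + 1)*e^{t}, t*e^{t}, t*(2 - t)*e^{t}/2], [t*e^{t}, e^{t}, -t*e^{t}], [t*(t - 2)*e^{t}/2, t*e^{t}, (-t^2/2 + t + 1)*e^{t}]]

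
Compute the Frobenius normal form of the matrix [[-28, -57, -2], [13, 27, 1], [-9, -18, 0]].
R = [[0, 0, -9], [1, 0, 15], [0, 1, -1]]

The invariant factors of A (the non-unit diagonal entries of the Smith normal form of xI - A over ℚ[x]) are (x - 3)(x^2 + 4x - 3), each dividing the next. The characteristic polynomial is their product, (x - 3)(x^2 + 4x - 3).

The rational canonical form is the block-diagonal matrix of companion matrices C(f_i):
R = [[0, 0, -9], [1, 0, 15], [0, 1, -1]].

Note the characteristic polynomial does not split into linear factors over ℚ, so A has no Jordan form over ℚ; the rational canonical form exists over any field.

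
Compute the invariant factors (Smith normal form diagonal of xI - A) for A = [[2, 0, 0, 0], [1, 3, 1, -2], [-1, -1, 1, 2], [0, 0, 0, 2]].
The Jordan structure of A has elementary divisors (x - 2)^2, (x - 2), (x - 2). Arranging the block sizes at each eigenvalue in decreasing order and taking row products gives the invariant factors.

Invariant factors (smallest first, each dividing the next): x - 2, x - 2, (x - 2)^2.

Check: the last factor (x - 2)^2 is the minimal polynomial, and the product (x - 2)^4 is the characteristic polynomial.

x - 2, x - 2, (x - 2)^2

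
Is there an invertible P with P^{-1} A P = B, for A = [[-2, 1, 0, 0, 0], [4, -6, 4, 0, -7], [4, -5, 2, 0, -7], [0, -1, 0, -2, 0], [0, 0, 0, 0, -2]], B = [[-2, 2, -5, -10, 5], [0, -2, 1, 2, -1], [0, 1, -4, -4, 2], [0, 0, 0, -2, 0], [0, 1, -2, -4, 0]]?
Two matrices over a field are similar if and only if they have the same invariant factors.

Both A and B have characteristic polynomial (x + 2)^5 and minimal polynomial (x + 2)^3. Computing further, both have invariant factors x + 2, x + 2, (x + 2)^3. Hence A and B are similar.

Yes.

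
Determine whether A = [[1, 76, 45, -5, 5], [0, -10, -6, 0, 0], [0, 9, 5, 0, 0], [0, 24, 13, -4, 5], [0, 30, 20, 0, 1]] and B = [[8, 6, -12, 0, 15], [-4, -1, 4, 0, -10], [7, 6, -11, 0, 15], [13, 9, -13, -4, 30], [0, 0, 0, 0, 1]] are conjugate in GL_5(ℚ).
Both have characteristic polynomial (x - 1)^2(x + 1)(x + 4)^2, but the minimal polynomial of A is (x - 1)(x + 1)(x + 4)^2 while the minimal polynomial of B is (x - 1)(x + 1)(x + 4). The minimal polynomial is a similarity invariant, so A and B are not similar.

No.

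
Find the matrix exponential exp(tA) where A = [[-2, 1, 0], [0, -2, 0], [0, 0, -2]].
A has Jordan form J = [[-2, 1, 0], [0, -2, 0], [0, 0, -2]] with A = PJP^{-1}, so e^{tA} = P e^{tJ} P^{-1}.

For a Jordan block J_k(λ), e^{tJ_k(λ)} = e^{λt} · (I + tN + t^2 N^2/2! + ... + t^{k-1} N^{k-1}/(k-1)!) where N is the nilpotent superdiagonal part.

Assembling the blocks and conjugating back gives the entries of e^{tA} as shown above.

e^{tA} = [[e^{-2*t}, t*e^{-2*t}, 0], [0, e^{-2*t}, 0], [0, 0, e^{-2*t}]]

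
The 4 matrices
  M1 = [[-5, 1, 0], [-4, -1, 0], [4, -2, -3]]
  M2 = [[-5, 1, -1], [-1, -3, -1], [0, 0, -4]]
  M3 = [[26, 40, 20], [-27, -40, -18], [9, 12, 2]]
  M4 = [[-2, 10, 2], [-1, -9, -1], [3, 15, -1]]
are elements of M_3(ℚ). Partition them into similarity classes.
Characteristic polynomials: χ_{M1} = (x + 3)^3, χ_{M2} = (x + 4)^3, χ_{M3} = (x + 4)^3, χ_{M4} = (x + 4)^3.

{M1}: invariant factors x + 3, (x + 3)^2.

{M2, M3, M4}: invariant factors x + 4, (x + 4)^2.

Matrices are similar if and only if their invariant-factor lists agree; the partition into similarity classes is {M1}, {M2, M3, M4}.

2 classes: {M1}, {M2, M3, M4}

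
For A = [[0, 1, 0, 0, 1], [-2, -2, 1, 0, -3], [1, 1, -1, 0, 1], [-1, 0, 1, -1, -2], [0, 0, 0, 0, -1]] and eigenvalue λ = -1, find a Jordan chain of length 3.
v_1 = [[0, 0, 1, 0, 0]]^T, v_2 = [[0, 1, 0, 1, 0]]^T, v_3 = [[1, -1, 1, 0, 0]]^T

We seek v_1 ∈ ker((A + I)^3) \ ker((A + I)^2), then set v_{i+1} = (A + I) v_i.

One such chain is v_1 = [[0, 0, 1, 0, 0]]^T, v_2 = [[0, 1, 0, 1, 0]]^T, v_3 = [[1, -1, 1, 0, 0]]^T. Check: (A + I) v_3 = [[0, 0, 0, 0, 0]]^T = 0.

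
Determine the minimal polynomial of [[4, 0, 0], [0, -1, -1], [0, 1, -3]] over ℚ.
The characteristic polynomial factors as (x - 4)(x + 2)^2. The minimal polynomial is ∏(x - λ)^{k_λ} where k_λ is the size of the largest Jordan block at λ.

For λ = -2: rank(A + 2I) = 2, and the largest Jordan block has size 2 (the smallest k with rank((A + 2I)^k) = rank((A + 2I)^(k+1))).
For λ = 4: rank(A - 4I) = 2, and the largest Jordan block has size 1 (the smallest k with rank((A - 4I)^k) = rank((A - 4I)^(k+1))).

So m_A(x) = (x - 4)(x + 2)^2.

m_A(x) = (x - 4)(x + 2)^2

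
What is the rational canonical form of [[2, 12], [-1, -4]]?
The invariant factors of A (the non-unit diagonal entries of the Smith normal form of xI - A over ℚ[x]) are x^2 + 2x + 4, each dividing the next. The characteristic polynomial is their product, x^2 + 2x + 4.

The rational canonical form is the block-diagonal matrix of companion matrices C(f_i):
R = [[0, -4], [1, -2]].

Note the characteristic polynomial does not split into linear factors over ℚ, so A has no Jordan form over ℚ; the rational canonical form exists over any field.

R = [[0, -4], [1, -2]]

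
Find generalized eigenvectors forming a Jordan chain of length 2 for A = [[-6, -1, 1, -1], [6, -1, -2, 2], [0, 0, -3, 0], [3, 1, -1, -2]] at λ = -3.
We seek v_1 ∈ ker((A + 3I)^2) \ ker(A + 3I), then set v_{i+1} = (A + 3I) v_i.

One such chain is v_1 = [[-1, 2, 0, 0]]^T, v_2 = [[1, -2, 0, -1]]^T. Check: (A + 3I) v_2 = [[0, 0, 0, 0]]^T = 0.

v_1 = [[-1, 2, 0, 0]]^T, v_2 = [[1, -2, 0, -1]]^T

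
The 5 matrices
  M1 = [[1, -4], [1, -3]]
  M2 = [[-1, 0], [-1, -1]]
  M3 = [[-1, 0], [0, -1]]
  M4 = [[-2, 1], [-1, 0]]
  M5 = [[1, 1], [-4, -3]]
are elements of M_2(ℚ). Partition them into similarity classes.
2 classes: {M1, M2, M4, M5}, {M3}

Characteristic polynomials: χ_{M1} = (x + 1)^2, χ_{M2} = (x + 1)^2, χ_{M3} = (x + 1)^2, χ_{M4} = (x + 1)^2, χ_{M5} = (x + 1)^2.

{M1, M2, M4, M5}: invariant factors (x + 1)^2.

{M3}: invariant factors x + 1, x + 1.

Matrices are similar if and only if their invariant-factor lists agree; the partition into similarity classes is {M1, M2, M4, M5}, {M3}.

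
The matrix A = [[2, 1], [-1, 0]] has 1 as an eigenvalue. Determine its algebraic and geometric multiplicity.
The characteristic polynomial is (x - 1)^2, so the factor x - 1 appears with exponent 2: the algebraic multiplicity is 2.

rank(A - I) = 1, so the eigenspace has dimension 2 - 1 = 1: the geometric multiplicity is 1.

Since 1 < 2, A is not diagonalizable.

algebraic multiplicity 2, geometric multiplicity 1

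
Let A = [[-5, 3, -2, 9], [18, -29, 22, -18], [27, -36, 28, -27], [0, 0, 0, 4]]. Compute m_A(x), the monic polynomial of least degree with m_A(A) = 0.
The characteristic polynomial factors as (x - 4)^2(x + 5)^2. The minimal polynomial is ∏(x - λ)^{k_λ} where k_λ is the size of the largest Jordan block at λ.

For λ = -5: rank(A + 5I) = 3, and the largest Jordan block has size 2 (the smallest k with rank((A + 5I)^k) = rank((A + 5I)^(k+1))).
For λ = 4: rank(A - 4I) = 2, and the largest Jordan block has size 1 (the smallest k with rank((A - 4I)^k) = rank((A - 4I)^(k+1))).

So m_A(x) = (x - 4)(x + 5)^2.

m_A(x) = (x - 4)(x + 5)^2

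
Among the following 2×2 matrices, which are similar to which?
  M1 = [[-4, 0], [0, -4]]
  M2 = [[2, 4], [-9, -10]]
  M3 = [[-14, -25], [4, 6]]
2 classes: {M1}, {M2, M3}

Characteristic polynomials: χ_{M1} = (x + 4)^2, χ_{M2} = (x + 4)^2, χ_{M3} = (x + 4)^2.

{M1}: invariant factors x + 4, x + 4.

{M2, M3}: invariant factors (x + 4)^2.

Matrices are similar if and only if their invariant-factor lists agree; the partition into similarity classes is {M1}, {M2, M3}.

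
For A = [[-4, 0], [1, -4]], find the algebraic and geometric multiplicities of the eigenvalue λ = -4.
algebraic multiplicity 2, geometric multiplicity 1

The characteristic polynomial is (x + 4)^2, so the factor x + 4 appears with exponent 2: the algebraic multiplicity is 2.

rank(A + 4I) = 1, so the eigenspace has dimension 2 - 1 = 1: the geometric multiplicity is 1.

Since 1 < 2, A is not diagonalizable.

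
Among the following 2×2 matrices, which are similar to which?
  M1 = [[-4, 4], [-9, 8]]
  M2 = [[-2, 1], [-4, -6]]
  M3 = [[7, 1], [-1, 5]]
Characteristic polynomials: χ_{M1} = (x - 2)^2, χ_{M2} = (x + 4)^2, χ_{M3} = (x - 6)^2.

{M1}: invariant factors (x - 2)^2.

{M2}: invariant factors (x + 4)^2.

{M3}: invariant factors (x - 6)^2.

Matrices are similar if and only if their invariant-factor lists agree; the partition into similarity classes is {M1}, {M2}, {M3}.

3 classes: {M1}, {M2}, {M3}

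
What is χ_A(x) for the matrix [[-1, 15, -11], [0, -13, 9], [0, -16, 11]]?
χ_A(x) = (x + 1)^3

xI - A = [[x + 1, -15, 11], [0, x + 13, -9], [0, 16, x - 11]].

Expanding det(xI - A) along the first row:
det(xI - A) = + (x + 1)·det([[x + 13, -9], [16, x - 11]]) - (-15)·det([[0, -9], [0, x - 11]]) + (11)·det([[0, x + 13], [0, 16]]).

Evaluating gives χ_A(x) = x^3 + 3x^2 + 3x + 1 = (x + 1)^3.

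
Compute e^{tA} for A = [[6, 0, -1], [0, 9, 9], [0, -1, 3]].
A has Jordan form J = [[6, 1, 0], [0, 6, 1], [0, 0, 6]] with A = PJP^{-1}, so e^{tA} = P e^{tJ} P^{-1}.

For a Jordan block J_k(λ), e^{tJ_k(λ)} = e^{λt} · (I + tN + t^2 N^2/2! + ... + t^{k-1} N^{k-1}/(k-1)!) where N is the nilpotent superdiagonal part.

Assembling the blocks and conjugating back gives the entries of e^{tA} as shown above.

e^{tA} = [[e^{6*t}, t^2*e^{6*t}/2, t*(3*t - 2)*e^{6*t}/2], [0, (3*t + 1)*e^{6*t}, 9*t*e^{6*t}], [0, -t*e^{6*t}, (1 - 3*t)*e^{6*t}]]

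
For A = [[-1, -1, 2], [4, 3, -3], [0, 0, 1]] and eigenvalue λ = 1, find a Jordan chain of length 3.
v_1 = [[-1, 3, 1]]^T, v_2 = [[1, -1, 0]]^T, v_3 = [[-1, 2, 0]]^T

We seek v_1 ∈ ker((A - I)^3) \ ker((A - I)^2), then set v_{i+1} = (A - I) v_i.

One such chain is v_1 = [[-1, 3, 1]]^T, v_2 = [[1, -1, 0]]^T, v_3 = [[-1, 2, 0]]^T. Check: (A - I) v_3 = [[0, 0, 0]]^T = 0.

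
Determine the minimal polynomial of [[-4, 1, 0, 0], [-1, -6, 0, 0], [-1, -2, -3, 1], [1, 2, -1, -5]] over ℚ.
The characteristic polynomial factors as (x + 4)^2(x + 5)^2. The minimal polynomial is ∏(x - λ)^{k_λ} where k_λ is the size of the largest Jordan block at λ.

For λ = -5: rank(A + 5I) = 3, and the largest Jordan block has size 2 (the smallest k with rank((A + 5I)^k) = rank((A + 5I)^(k+1))).
For λ = -4: rank(A + 4I) = 3, and the largest Jordan block has size 2 (the smallest k with rank((A + 4I)^k) = rank((A + 4I)^(k+1))).

So m_A(x) = (x + 4)^2(x + 5)^2.

m_A(x) = (x + 4)^2(x + 5)^2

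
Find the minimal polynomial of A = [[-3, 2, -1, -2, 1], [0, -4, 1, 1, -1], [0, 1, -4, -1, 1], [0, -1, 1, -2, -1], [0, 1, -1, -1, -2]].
m_A(x) = (x + 3)^2

The characteristic polynomial factors as (x + 3)^5. The minimal polynomial is ∏(x - λ)^{k_λ} where k_λ is the size of the largest Jordan block at λ.

For λ = -3: rank(A + 3I) = 2, and the largest Jordan block has size 2 (the smallest k with rank((A + 3I)^k) = rank((A + 3I)^(k+1))).

So m_A(x) = (x + 3)^2.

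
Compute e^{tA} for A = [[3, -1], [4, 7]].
A has Jordan form J = [[5, 1], [0, 5]] with A = PJP^{-1}, so e^{tA} = P e^{tJ} P^{-1}.

For a Jordan block J_k(λ), e^{tJ_k(λ)} = e^{λt} · (I + tN + t^2 N^2/2! + ... + t^{k-1} N^{k-1}/(k-1)!) where N is the nilpotent superdiagonal part.

Assembling the blocks and conjugating back gives the entries of e^{tA} as shown above.

e^{tA} = [[(1 - 2*t)*e^{5*t}, -t*e^{5*t}], [4*t*e^{5*t}, (2*t + 1)*e^{5*t}]]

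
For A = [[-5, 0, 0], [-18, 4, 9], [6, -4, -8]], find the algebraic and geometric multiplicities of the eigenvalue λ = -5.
algebraic multiplicity 1, geometric multiplicity 1

The characteristic polynomial is (x + 2)^2(x + 5), so the factor x + 5 appears with exponent 1: the algebraic multiplicity is 1.

rank(A + 5I) = 2, so the eigenspace has dimension 3 - 2 = 1: the geometric multiplicity is 1.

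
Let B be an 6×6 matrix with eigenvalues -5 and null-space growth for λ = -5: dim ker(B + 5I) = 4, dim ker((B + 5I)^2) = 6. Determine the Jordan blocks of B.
λ = -5: successive nullity increments [4, 2] count blocks of size ≥ k; block sizes are [2, 2, 1, 1].

Jordan blocks: (-5, 2), (-5, 2), (-5, 1), (-5, 1)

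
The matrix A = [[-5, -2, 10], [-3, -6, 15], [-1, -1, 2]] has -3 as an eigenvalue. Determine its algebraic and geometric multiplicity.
The characteristic polynomial is (x + 3)^3, so the factor x + 3 appears with exponent 3: the algebraic multiplicity is 3.

rank(A + 3I) = 1, so the eigenspace has dimension 3 - 1 = 2: the geometric multiplicity is 2.

Since 2 < 3, A is not diagonalizable.

algebraic multiplicity 3, geometric multiplicity 2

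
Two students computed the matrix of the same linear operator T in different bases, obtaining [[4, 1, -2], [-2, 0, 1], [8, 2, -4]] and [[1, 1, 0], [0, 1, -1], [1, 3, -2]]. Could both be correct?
Two matrices over a field are similar if and only if they have the same invariant factors.

Both A and B have characteristic polynomial x^3 and minimal polynomial x^3. Computing further, both have invariant factors x^3. Hence A and B are similar.

Yes.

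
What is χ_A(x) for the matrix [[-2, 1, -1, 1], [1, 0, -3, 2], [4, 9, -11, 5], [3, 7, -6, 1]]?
xI - A = [[x + 2, -1, 1, -1], [-1, x, 3, -2], [-4, -9, x + 11, -5], [-3, -7, 6, x - 1]].

Expanding det(xI - A) along the first row:
det(xI - A) = + (x + 2)·det([[x, 3, -2], [-9, x + 11, -5], [-7, 6, x - 1]]) - (-1)·det([[-1, 3, -2], [-4, x + 11, -5], [-3, 6, x - 1]]) + (1)·det([[-1, x, -2], [-4, -9, -5], [-3, -7, x - 1]]) - (-1)·det([[-1, x, 3], [-4, -9, x + 11], [-3, -7, 6]]).

Evaluating gives χ_A(x) = x^4 + 12x^3 + 52x^2 + 96x + 64 = (x + 2)^2(x + 4)^2.

χ_A(x) = (x + 2)^2(x + 4)^2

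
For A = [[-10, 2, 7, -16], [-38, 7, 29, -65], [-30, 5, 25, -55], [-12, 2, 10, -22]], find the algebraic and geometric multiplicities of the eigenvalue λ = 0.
algebraic multiplicity 4, geometric multiplicity 2

The characteristic polynomial is x^4, so the factor x appears with exponent 4: the algebraic multiplicity is 4.

rank(A) = 2, so the eigenspace has dimension 4 - 2 = 2: the geometric multiplicity is 2.

Since 2 < 4, A is not diagonalizable.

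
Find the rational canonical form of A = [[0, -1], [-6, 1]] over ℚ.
The invariant factors of A (the non-unit diagonal entries of the Smith normal form of xI - A over ℚ[x]) are (x - 3)(x + 2), each dividing the next. The characteristic polynomial is their product, (x - 3)(x + 2).

The rational canonical form is the block-diagonal matrix of companion matrices C(f_i):
R = [[0, 6], [1, 1]].

R = [[0, 6], [1, 1]]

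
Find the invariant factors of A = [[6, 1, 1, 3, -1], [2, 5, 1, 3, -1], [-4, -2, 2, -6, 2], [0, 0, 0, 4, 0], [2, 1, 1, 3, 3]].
x - 4, x - 4, x - 4, (x - 4)^2

The Jordan structure of A has elementary divisors (x - 4)^2, (x - 4), (x - 4), (x - 4). Arranging the block sizes at each eigenvalue in decreasing order and taking row products gives the invariant factors.

Invariant factors (smallest first, each dividing the next): x - 4, x - 4, x - 4, (x - 4)^2.

Check: the last factor (x - 4)^2 is the minimal polynomial, and the product (x - 4)^5 is the characteristic polynomial.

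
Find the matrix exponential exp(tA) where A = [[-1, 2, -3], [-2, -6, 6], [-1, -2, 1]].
A has Jordan form J = [[-2, 1, 0], [0, -2, 0], [0, 0, -2]] with A = PJP^{-1}, so e^{tA} = P e^{tJ} P^{-1}.

For a Jordan block J_k(λ), e^{tJ_k(λ)} = e^{λt} · (I + tN + t^2 N^2/2! + ... + t^{k-1} N^{k-1}/(k-1)!) where N is the nilpotent superdiagonal part.

Assembling the blocks and conjugating back gives the entries of e^{tA} as shown above.

e^{tA} = [[(t + 1)*e^{-2*t}, 2*t*e^{-2*t}, -3*t*e^{-2*t}], [-2*t*e^{-2*t}, (1 - 4*t)*e^{-2*t}, 6*t*e^{-2*t}], [-t*e^{-2*t}, -2*t*e^{-2*t}, (3*t + 1)*e^{-2*t}]]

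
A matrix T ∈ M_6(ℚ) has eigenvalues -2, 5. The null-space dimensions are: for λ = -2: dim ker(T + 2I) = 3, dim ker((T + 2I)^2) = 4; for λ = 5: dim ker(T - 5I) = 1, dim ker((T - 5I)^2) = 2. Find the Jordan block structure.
Jordan blocks: (-2, 2), (-2, 1), (-2, 1), (5, 2)

λ = -2: successive nullity increments [3, 1] count blocks of size ≥ k; block sizes are [2, 1, 1].
λ = 5: successive nullity increments [1, 1] count blocks of size ≥ k; block sizes are [2].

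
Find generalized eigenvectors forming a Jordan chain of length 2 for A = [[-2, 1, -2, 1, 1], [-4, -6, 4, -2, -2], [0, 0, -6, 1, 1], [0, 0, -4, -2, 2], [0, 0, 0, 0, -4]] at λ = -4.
We seek v_1 ∈ ker((A + 4I)^2) \ ker(A + 4I), then set v_{i+1} = (A + 4I) v_i.

One such chain is v_1 = [[0, 1, 0, 0, 0]]^T, v_2 = [[1, -2, 0, 0, 0]]^T. Check: (A + 4I) v_2 = [[0, 0, 0, 0, 0]]^T = 0.

v_1 = [[0, 1, 0, 0, 0]]^T, v_2 = [[1, -2, 0, 0, 0]]^T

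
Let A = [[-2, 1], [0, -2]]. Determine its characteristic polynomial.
χ_A(x) = (x + 2)^2

xI - A = [[x + 2, -1], [0, x + 2]].

Expanding det(xI - A) along the first row:
det(xI - A) = + (x + 2)·det([[x + 2]]) - (-1)·det([[0]]).

Evaluating gives χ_A(x) = x^2 + 4x + 4 = (x + 2)^2.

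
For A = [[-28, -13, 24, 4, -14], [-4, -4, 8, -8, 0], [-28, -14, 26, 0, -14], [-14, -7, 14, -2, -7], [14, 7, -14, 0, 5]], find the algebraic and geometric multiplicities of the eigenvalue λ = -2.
The characteristic polynomial is (x - 5)(x + 2)^4, so the factor x + 2 appears with exponent 4: the algebraic multiplicity is 4.

rank(A + 2I) = 2, so the eigenspace has dimension 5 - 2 = 3: the geometric multiplicity is 3.

Since 3 < 4, A is not diagonalizable.

algebraic multiplicity 4, geometric multiplicity 3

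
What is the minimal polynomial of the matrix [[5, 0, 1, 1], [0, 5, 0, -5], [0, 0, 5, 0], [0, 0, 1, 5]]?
The characteristic polynomial factors as (x - 5)^4. The minimal polynomial is ∏(x - λ)^{k_λ} where k_λ is the size of the largest Jordan block at λ.

For λ = 5: rank(A - 5I) = 2, and the largest Jordan block has size 3 (the smallest k with rank((A - 5I)^k) = rank((A - 5I)^(k+1))).

So m_A(x) = (x - 5)^3.

m_A(x) = (x - 5)^3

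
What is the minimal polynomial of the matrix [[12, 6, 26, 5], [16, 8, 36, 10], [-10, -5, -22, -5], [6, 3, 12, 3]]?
m_A(x) = x^2(x - 3)(x + 2)

The characteristic polynomial factors as x^2(x - 3)(x + 2). The minimal polynomial is ∏(x - λ)^{k_λ} where k_λ is the size of the largest Jordan block at λ.

For λ = -2: rank(A + 2I) = 3, and the largest Jordan block has size 1 (the smallest k with rank((A + 2I)^k) = rank((A + 2I)^(k+1))).
For λ = 0: rank(A) = 3, and the largest Jordan block has size 2 (the smallest k with rank(A^k) = rank(A^(k+1))).
For λ = 3: rank(A - 3I) = 3, and the largest Jordan block has size 1 (the smallest k with rank((A - 3I)^k) = rank((A - 3I)^(k+1))).

So m_A(x) = x^2(x - 3)(x + 2).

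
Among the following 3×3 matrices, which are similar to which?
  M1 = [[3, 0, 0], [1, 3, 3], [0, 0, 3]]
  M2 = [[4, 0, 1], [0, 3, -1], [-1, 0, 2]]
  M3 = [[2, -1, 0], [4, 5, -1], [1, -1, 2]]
2 classes: {M1}, {M2, M3}

Characteristic polynomials: χ_{M1} = (x - 3)^3, χ_{M2} = (x - 3)^3, χ_{M3} = (x - 3)^3.

{M1}: invariant factors x - 3, (x - 3)^2.

{M2, M3}: invariant factors (x - 3)^3.

Matrices are similar if and only if their invariant-factor lists agree; the partition into similarity classes is {M1}, {M2, M3}.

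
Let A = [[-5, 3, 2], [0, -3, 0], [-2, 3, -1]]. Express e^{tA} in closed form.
A has Jordan form J = [[-3, 1, 0], [0, -3, 0], [0, 0, -3]] with A = PJP^{-1}, so e^{tA} = P e^{tJ} P^{-1}.

For a Jordan block J_k(λ), e^{tJ_k(λ)} = e^{λt} · (I + tN + t^2 N^2/2! + ... + t^{k-1} N^{k-1}/(k-1)!) where N is the nilpotent superdiagonal part.

Assembling the blocks and conjugating back gives the entries of e^{tA} as shown above.

e^{tA} = [[(1 - 2*t)*e^{-3*t}, 3*t*e^{-3*t}, 2*t*e^{-3*t}], [0, e^{-3*t}, 0], [-2*t*e^{-3*t}, 3*t*e^{-3*t}, (2*t + 1)*e^{-3*t}]]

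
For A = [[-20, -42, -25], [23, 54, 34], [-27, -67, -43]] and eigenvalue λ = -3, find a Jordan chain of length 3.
v_1 = [[5, -7, 8]]^T, v_2 = [[9, -12, 14]]^T, v_3 = [[1, -1, 1]]^T

We seek v_1 ∈ ker((A + 3I)^3) \ ker((A + 3I)^2), then set v_{i+1} = (A + 3I) v_i.

One such chain is v_1 = [[5, -7, 8]]^T, v_2 = [[9, -12, 14]]^T, v_3 = [[1, -1, 1]]^T. Check: (A + 3I) v_3 = [[0, 0, 0]]^T = 0.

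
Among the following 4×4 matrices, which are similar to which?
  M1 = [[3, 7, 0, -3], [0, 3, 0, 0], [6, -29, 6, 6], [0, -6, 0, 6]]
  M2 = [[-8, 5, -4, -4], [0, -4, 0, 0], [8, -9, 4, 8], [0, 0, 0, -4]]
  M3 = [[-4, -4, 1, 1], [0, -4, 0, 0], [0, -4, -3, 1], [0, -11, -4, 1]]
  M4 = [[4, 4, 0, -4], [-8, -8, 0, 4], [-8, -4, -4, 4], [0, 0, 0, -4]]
Characteristic polynomials: χ_{M1} = (x - 6)^2(x - 3)^2, χ_{M2} = x(x + 4)^3, χ_{M3} = (x + 1)^2(x + 4)^2, χ_{M4} = x(x + 4)^3.

{M1}: invariant factors x - 6, (x - 6)(x - 3)^2.

{M2}: invariant factors x + 4, x(x + 4)^2.

{M3}: invariant factors x + 4, (x + 1)^2(x + 4).

{M4}: invariant factors x + 4, x + 4, x(x + 4).

Matrices are similar if and only if their invariant-factor lists agree; the partition into similarity classes is {M1}, {M2}, {M3}, {M4}.

4 classes: {M1}, {M2}, {M3}, {M4}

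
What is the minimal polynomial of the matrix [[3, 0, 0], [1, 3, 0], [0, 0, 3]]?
The characteristic polynomial factors as (x - 3)^3. The minimal polynomial is ∏(x - λ)^{k_λ} where k_λ is the size of the largest Jordan block at λ.

For λ = 3: rank(A - 3I) = 1, and the largest Jordan block has size 2 (the smallest k with rank((A - 3I)^k) = rank((A - 3I)^(k+1))).

So m_A(x) = (x - 3)^2.

m_A(x) = (x - 3)^2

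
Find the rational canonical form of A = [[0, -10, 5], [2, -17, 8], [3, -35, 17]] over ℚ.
R = [[0, 0, 5], [1, 0, 4], [0, 1, 0]]

The invariant factors of A (the non-unit diagonal entries of the Smith normal form of xI - A over ℚ[x]) are x^3 - 4x - 5, each dividing the next. The characteristic polynomial is their product, x^3 - 4x - 5.

The rational canonical form is the block-diagonal matrix of companion matrices C(f_i):
R = [[0, 0, 5], [1, 0, 4], [0, 1, 0]].

Note the characteristic polynomial does not split into linear factors over ℚ, so A has no Jordan form over ℚ; the rational canonical form exists over any field.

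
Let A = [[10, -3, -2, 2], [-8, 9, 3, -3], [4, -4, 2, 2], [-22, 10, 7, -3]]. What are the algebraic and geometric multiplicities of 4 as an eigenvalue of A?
The characteristic polynomial is (x - 5)^2(x - 4)^2, so the factor x - 4 appears with exponent 2: the algebraic multiplicity is 2.

rank(A - 4I) = 2, so the eigenspace has dimension 4 - 2 = 2: the geometric multiplicity is 2.

algebraic multiplicity 2, geometric multiplicity 2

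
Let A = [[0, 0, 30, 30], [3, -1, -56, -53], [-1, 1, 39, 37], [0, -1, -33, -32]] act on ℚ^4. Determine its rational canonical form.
R = [[0, 0, 0, 30], [1, 0, 0, -11], [0, 1, 0, 1], [0, 0, 1, 6]]

The invariant factors of A (the non-unit diagonal entries of the Smith normal form of xI - A over ℚ[x]) are (x - 6)(x^3 - x + 5), each dividing the next. The characteristic polynomial is their product, (x - 6)(x^3 - x + 5).

The rational canonical form is the block-diagonal matrix of companion matrices C(f_i):
R = [[0, 0, 0, 30], [1, 0, 0, -11], [0, 1, 0, 1], [0, 0, 1, 6]].

Note the characteristic polynomial does not split into linear factors over ℚ, so A has no Jordan form over ℚ; the rational canonical form exists over any field.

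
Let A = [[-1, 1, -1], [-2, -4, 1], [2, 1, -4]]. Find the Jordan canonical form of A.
The characteristic polynomial is det(xI - A) = (x + 3)^3, so the eigenvalues are -3 (algebraic multiplicity 3).

For λ = -3: rank(A + 3I) = 1, rank((A + 3I)^2) = 0. The eigenspace has dimension 3 - 1 = 2, so there are 2 Jordan blocks; the rank sequence gives block sizes [2, 1].

Assembling the blocks gives the Jordan form J above.

J = [[-3, 1, 0], [0, -3, 0], [0, 0, -3]]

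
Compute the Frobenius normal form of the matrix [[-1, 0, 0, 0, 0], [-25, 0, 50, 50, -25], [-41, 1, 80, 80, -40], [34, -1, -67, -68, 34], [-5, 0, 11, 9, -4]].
The invariant factors of A (the non-unit diagonal entries of the Smith normal form of xI - A over ℚ[x]) are x + 1, (x - 5)^2(x + 1)^2, each dividing the next. The characteristic polynomial is their product, (x - 5)^2(x + 1)^3.

The rational canonical form is the block-diagonal matrix of companion matrices C(f_i):
R = [[-1, 0, 0, 0, 0], [0, 0, 0, 0, -25], [0, 1, 0, 0, -40], [0, 0, 1, 0, -6], [0, 0, 0, 1, 8]].

R = [[-1, 0, 0, 0, 0], [0, 0, 0, 0, -25], [0, 1, 0, 0, -40], [0, 0, 1, 0, -6], [0, 0, 0, 1, 8]]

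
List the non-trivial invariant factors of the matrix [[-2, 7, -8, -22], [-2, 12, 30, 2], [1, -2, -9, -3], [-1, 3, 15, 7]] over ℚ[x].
The Jordan structure of A has elementary divisors (x + 2)^2, (x - 6)^2. Arranging the block sizes at each eigenvalue in decreasing order and taking row products gives the invariant factors.

Invariant factors (smallest first, each dividing the next): (x - 6)^2(x + 2)^2.

Check: the last factor (x - 6)^2(x + 2)^2 is the minimal polynomial, and the product (x - 6)^2(x + 2)^2 is the characteristic polynomial.

(x - 6)^2(x + 2)^2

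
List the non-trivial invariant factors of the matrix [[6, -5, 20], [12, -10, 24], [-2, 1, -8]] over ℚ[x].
x + 4, (x + 4)^2

The Jordan structure of A has elementary divisors (x + 4)^2, (x + 4). Arranging the block sizes at each eigenvalue in decreasing order and taking row products gives the invariant factors.

Invariant factors (smallest first, each dividing the next): x + 4, (x + 4)^2.

Check: the last factor (x + 4)^2 is the minimal polynomial, and the product (x + 4)^3 is the characteristic polynomial.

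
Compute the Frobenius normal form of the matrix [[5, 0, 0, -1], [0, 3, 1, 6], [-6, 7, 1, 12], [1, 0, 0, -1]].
The invariant factors of A (the non-unit diagonal entries of the Smith normal form of xI - A over ℚ[x]) are x^2 - 4x - 4, x^2 - 4x - 4, each dividing the next. The characteristic polynomial is their product, (x^2 - 4x - 4)^2.

The rational canonical form is the block-diagonal matrix of companion matrices C(f_i):
R = [[0, 4, 0, 0], [1, 4, 0, 0], [0, 0, 0, 4], [0, 0, 1, 4]].

Note the characteristic polynomial does not split into linear factors over ℚ, so A has no Jordan form over ℚ; the rational canonical form exists over any field.

R = [[0, 4, 0, 0], [1, 4, 0, 0], [0, 0, 0, 4], [0, 0, 1, 4]]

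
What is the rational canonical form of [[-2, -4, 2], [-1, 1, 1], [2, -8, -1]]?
R = [[0, 0, -6], [1, 0, 1], [0, 1, -2]]

The invariant factors of A (the non-unit diagonal entries of the Smith normal form of xI - A over ℚ[x]) are (x + 3)(x^2 - x + 2), each dividing the next. The characteristic polynomial is their product, (x + 3)(x^2 - x + 2).

The rational canonical form is the block-diagonal matrix of companion matrices C(f_i):
R = [[0, 0, -6], [1, 0, 1], [0, 1, -2]].

Note the characteristic polynomial does not split into linear factors over ℚ, so A has no Jordan form over ℚ; the rational canonical form exists over any field.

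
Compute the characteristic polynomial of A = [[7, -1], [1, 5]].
χ_A(x) = (x - 6)^2

xI - A = [[x - 7, 1], [-1, x - 5]].

Expanding det(xI - A) along the first row:
det(xI - A) = + (x - 7)·det([[x - 5]]) - (1)·det([[-1]]).

Evaluating gives χ_A(x) = x^2 - 12x + 36 = (x - 6)^2.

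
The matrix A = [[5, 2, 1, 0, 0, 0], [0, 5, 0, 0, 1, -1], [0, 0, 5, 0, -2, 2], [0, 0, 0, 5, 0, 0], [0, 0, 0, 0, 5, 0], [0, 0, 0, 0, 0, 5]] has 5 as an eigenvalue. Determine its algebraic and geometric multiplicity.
The characteristic polynomial is (x - 5)^6, so the factor x - 5 appears with exponent 6: the algebraic multiplicity is 6.

rank(A - 5I) = 2, so the eigenspace has dimension 6 - 2 = 4: the geometric multiplicity is 4.

Since 4 < 6, A is not diagonalizable.

algebraic multiplicity 6, geometric multiplicity 4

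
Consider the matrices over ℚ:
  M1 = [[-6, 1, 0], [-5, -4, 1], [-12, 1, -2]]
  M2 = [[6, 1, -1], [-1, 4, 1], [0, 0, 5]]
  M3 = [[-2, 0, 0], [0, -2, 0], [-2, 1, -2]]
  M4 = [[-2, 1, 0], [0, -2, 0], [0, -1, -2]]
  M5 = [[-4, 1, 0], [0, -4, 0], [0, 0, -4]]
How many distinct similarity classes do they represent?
Characteristic polynomials: χ_{M1} = (x + 4)^3, χ_{M2} = (x - 5)^3, χ_{M3} = (x + 2)^3, χ_{M4} = (x + 2)^3, χ_{M5} = (x + 4)^3.

{M1}: invariant factors (x + 4)^3.

{M2}: invariant factors x - 5, (x - 5)^2.

{M3, M4}: invariant factors x + 2, (x + 2)^2.

{M5}: invariant factors x + 4, (x + 4)^2.

Matrices are similar if and only if their invariant-factor lists agree; the partition into similarity classes is {M1}, {M2}, {M3, M4}, {M5}.

4 classes: {M1}, {M2}, {M3, M4}, {M5}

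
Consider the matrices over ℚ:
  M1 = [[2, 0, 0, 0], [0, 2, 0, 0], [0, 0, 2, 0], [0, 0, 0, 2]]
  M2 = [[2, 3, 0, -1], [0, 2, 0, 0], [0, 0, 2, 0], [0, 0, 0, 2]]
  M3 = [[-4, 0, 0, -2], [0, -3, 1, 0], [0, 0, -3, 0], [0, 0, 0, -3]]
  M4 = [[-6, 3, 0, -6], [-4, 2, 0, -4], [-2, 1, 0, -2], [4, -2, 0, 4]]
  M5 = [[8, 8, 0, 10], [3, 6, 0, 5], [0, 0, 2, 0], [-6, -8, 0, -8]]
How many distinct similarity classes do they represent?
4 classes: {M1}, {M2, M5}, {M3}, {M4}

Characteristic polynomials: χ_{M1} = (x - 2)^4, χ_{M2} = (x - 2)^4, χ_{M3} = (x + 3)^3(x + 4), χ_{M4} = x^4, χ_{M5} = (x - 2)^4.

{M1}: invariant factors x - 2, x - 2, x - 2, x - 2.

{M2, M5}: invariant factors x - 2, x - 2, (x - 2)^2.

{M3}: invariant factors x + 3, (x + 3)^2(x + 4).

{M4}: invariant factors x, x, x^2.

Matrices are similar if and only if their invariant-factor lists agree; the partition into similarity classes is {M1}, {M2, M5}, {M3}, {M4}.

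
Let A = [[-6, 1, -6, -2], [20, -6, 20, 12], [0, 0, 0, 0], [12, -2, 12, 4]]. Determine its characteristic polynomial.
χ_A(x) = x^2(x + 4)^2

xI - A = [[x + 6, -1, 6, 2], [-20, x + 6, -20, -12], [0, 0, x, 0], [-12, 2, -12, x - 4]].

Expanding det(xI - A) along the first row:
det(xI - A) = + (x + 6)·det([[x + 6, -20, -12], [0, x, 0], [2, -12, x - 4]]) - (-1)·det([[-20, -20, -12], [0, x, 0], [-12, -12, x - 4]]) + (6)·det([[-20, x + 6, -12], [0, 0, 0], [-12, 2, x - 4]]) - (2)·det([[-20, x + 6, -20], [0, 0, x], [-12, 2, -12]]).

Evaluating gives χ_A(x) = x^4 + 8x^3 + 16x^2 = x^2(x + 4)^2.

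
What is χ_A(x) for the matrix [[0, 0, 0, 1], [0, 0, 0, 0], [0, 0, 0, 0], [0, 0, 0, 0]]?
χ_A(x) = x^4

xI - A = [[x, 0, 0, -1], [0, x, 0, 0], [0, 0, x, 0], [0, 0, 0, x]].

Expanding det(xI - A) along the first row:
det(xI - A) = + (x)·det([[x, 0, 0], [0, x, 0], [0, 0, x]]) - (0)·det([[0, 0, 0], [0, x, 0], [0, 0, x]]) + (0)·det([[0, x, 0], [0, 0, 0], [0, 0, x]]) - (-1)·det([[0, x, 0], [0, 0, x], [0, 0, 0]]).

Evaluating gives χ_A(x) = x^4.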